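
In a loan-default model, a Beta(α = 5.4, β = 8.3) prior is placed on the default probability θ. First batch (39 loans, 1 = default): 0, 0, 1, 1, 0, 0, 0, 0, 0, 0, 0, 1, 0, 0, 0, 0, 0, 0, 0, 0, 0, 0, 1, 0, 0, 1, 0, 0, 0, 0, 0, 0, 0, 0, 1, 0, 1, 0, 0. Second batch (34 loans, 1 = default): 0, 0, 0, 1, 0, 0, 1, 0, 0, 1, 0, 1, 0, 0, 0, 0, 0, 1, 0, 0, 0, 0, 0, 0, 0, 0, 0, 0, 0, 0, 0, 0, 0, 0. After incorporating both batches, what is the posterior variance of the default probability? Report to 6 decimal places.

0.001829

The Beta prior is conjugate to a Binomial/Bernoulli likelihood; the update adds successes to α and failures to β.
After batch 1: Beta(5.4+7, 8.3+32) = Beta(12.4, 40.3).
After batch 2: Beta(12.4+5, 40.3+29) = Beta(17.4, 69.3).
Var = αβ/((α+β)²(α+β+1)) = 17.4·69.3/(86.7²·87.7) = 0.001829.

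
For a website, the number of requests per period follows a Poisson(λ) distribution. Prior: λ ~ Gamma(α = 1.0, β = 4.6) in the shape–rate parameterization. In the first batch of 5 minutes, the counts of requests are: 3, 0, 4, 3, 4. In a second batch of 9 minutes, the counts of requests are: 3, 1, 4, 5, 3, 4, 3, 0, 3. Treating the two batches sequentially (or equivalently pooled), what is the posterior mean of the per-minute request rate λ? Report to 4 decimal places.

With a Gamma(shape α, rate β) prior, the Poisson likelihood is conjugate: the posterior is Gamma(α + ΣXᵢ, β + n).
Batch 1: sum of counts S = 14 over n = 5 minutes.
After batch 1: Gamma(α+S, β+n) = Gamma(1.0+14, 4.6+5) = Gamma(15.0, 9.6).
Batch 2: sum of counts S = 26 over n = 9 minutes.
After batch 2: Gamma(α+S, β+n) = Gamma(15.0+26, 9.6+9) = Gamma(41.0, 18.6).
Posterior mean = α/β = 41.0/18.6 = 2.2043.

2.2043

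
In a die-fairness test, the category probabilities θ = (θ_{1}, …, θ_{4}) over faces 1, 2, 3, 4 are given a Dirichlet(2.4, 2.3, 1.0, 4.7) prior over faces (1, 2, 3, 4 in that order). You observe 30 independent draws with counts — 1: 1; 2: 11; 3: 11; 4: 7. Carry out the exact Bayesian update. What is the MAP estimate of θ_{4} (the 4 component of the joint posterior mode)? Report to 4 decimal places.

The Dirichlet prior is conjugate to the Multinomial likelihood: each posterior αⱼ = prior αⱼ + observed count nⱼ.
Posterior concentration: (3.4, 13.3, 12.0, 11.7), total = 40.4.
Joint mode component: (α_{4}−1)/(Σα−K) = 10.7/36.4 = 0.2940.

0.2940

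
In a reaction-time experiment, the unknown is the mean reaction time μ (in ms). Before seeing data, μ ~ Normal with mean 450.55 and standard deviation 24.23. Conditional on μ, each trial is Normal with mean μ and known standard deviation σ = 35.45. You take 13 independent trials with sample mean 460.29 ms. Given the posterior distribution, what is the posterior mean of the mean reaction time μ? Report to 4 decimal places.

For Normal data with known variance σ², a Normal(μ₀, σ₀²) prior on μ is conjugate. Posterior precision = 1/σ₀² + n/σ²; posterior mean is the precision-weighted average of μ₀ and x̄.
n·x̄ = 13·460.29 = 5983.77.
σ₀² = 24.23² = 587.0929, σ² = 35.45² = 1256.7025; σ² + n·σ₀² = 1256.7025 + 13·587.0929 = 8888.9102.
Posterior mean = (μ₀/σ₀² + n·x̄/σ²)/(1/σ₀² + n/σ²) = (σ²·μ₀ + σ₀²·n·x̄)/(σ² + n·σ₀²) = (1256.7025·450.55 + 587.0929·5983.77)/8888.9102 = 4079236.193608/8888.9102 = 458.9130.

458.9130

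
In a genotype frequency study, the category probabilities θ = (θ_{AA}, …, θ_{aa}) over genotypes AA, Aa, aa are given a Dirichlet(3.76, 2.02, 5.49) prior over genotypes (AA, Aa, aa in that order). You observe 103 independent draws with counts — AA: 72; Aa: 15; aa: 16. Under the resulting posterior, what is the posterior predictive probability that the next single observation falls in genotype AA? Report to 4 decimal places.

The Dirichlet prior is conjugate to the Multinomial likelihood: each posterior αⱼ = prior αⱼ + observed count nⱼ.
Posterior concentration: (75.76, 17.02, 21.49), total = 114.27.
P(next = AA | data) = α_{AA}/Σα = 0.6630.

0.6630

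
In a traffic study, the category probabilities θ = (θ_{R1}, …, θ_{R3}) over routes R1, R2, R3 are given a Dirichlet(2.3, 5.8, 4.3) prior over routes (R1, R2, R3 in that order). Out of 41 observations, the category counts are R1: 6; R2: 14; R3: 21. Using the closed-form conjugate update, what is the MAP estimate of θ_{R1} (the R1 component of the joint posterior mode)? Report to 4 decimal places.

The Dirichlet prior is conjugate to the Multinomial likelihood: each posterior αⱼ = prior αⱼ + observed count nⱼ.
Posterior concentration: (8.3, 19.8, 25.3), total = 53.4.
Joint mode component: (α_{R1}−1)/(Σα−K) = 7.3/50.4 = 0.1448.

0.1448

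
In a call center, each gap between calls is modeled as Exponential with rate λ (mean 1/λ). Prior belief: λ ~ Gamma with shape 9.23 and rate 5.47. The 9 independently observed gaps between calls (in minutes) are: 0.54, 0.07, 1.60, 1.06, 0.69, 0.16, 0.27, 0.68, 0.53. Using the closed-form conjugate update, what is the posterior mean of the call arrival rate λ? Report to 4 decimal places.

With a Gamma(shape α, rate β) prior on the exponential rate λ, the posterior after n observations with total T = Σxᵢ is Gamma(α+n, β+T).
Sum of observations T = 5.60 minutes; n = 9.
Posterior: Gamma(9.23+9, 5.47+5.60) = Gamma(18.23, 11.07).
Posterior mean of λ = α/β = 18.23/11.07 = 1.6468.

1.6468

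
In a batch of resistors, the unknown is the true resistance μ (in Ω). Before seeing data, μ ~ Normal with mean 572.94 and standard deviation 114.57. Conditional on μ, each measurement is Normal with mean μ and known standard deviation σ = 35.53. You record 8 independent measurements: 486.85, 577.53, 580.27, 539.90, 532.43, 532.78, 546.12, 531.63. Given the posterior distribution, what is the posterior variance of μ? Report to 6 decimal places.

For Normal data with known variance σ², a Normal(μ₀, σ₀²) prior on μ is conjugate. Posterior precision = 1/σ₀² + n/σ²; posterior mean is the precision-weighted average of μ₀ and x̄.
σ₀² = 114.57² = 13126.2849, σ² = 35.53² = 1262.3809; σ² + n·σ₀² = 1262.3809 + 8·13126.2849 = 106272.6601.
Posterior precision = 1/σ₀² + n/σ² = 1/13126.2849 + 8/1262.3809 = (σ² + n·σ₀²)/(σ₀²σ²) = 106272.6601/(13126.2849·1262.3809); posterior variance σₙ² = σ₀²σ²/(σ² + n·σ₀²) = 13126.2849·1262.3809/106272.6601 = 155.923182.

155.923182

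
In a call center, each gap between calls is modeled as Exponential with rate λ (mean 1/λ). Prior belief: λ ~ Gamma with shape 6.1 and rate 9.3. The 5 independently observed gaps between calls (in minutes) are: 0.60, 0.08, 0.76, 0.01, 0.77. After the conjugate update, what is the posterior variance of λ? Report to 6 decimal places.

0.083641

With a Gamma(shape α, rate β) prior on the exponential rate λ, the posterior after n observations with total T = Σxᵢ is Gamma(α+n, β+T).
Sum of observations T = 2.22 minutes; n = 5.
Posterior: Gamma(6.1+5, 9.3+2.22) = Gamma(11.1, 11.52).
Var = α/β² = 0.083641.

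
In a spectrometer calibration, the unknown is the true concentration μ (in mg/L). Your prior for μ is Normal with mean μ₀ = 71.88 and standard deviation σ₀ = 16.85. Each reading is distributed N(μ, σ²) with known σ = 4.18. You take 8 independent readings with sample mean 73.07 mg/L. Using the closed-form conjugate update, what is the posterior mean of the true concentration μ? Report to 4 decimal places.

For Normal data with known variance σ², a Normal(μ₀, σ₀²) prior on μ is conjugate. Posterior precision = 1/σ₀² + n/σ²; posterior mean is the precision-weighted average of μ₀ and x̄.
n·x̄ = 8·73.07 = 584.56.
σ₀² = 16.85² = 283.9225, σ² = 4.18² = 17.4724; σ² + n·σ₀² = 17.4724 + 8·283.9225 = 2288.8524.
Posterior mean = (μ₀/σ₀² + n·x̄/σ²)/(1/σ₀² + n/σ²) = (σ²·μ₀ + σ₀²·n·x̄)/(σ² + n·σ₀²) = (17.4724·71.88 + 283.9225·584.56)/2288.8524 = 167225.652712/2288.8524 = 73.0609.

73.0609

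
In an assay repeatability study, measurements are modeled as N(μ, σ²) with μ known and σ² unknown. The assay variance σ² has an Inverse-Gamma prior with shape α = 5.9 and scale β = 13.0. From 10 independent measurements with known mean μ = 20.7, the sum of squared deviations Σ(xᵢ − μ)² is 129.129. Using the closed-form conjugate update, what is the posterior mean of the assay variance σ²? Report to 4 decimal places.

With known mean μ and an Inverse-Gamma(α, β) prior on σ², the Normal likelihood is conjugate: posterior is Inv-Gamma(α + n/2, β + Σ(xᵢ−μ)²/2).
Posterior: Inv-Gamma(5.9 + 10/2, 13.0 + 129.129/2) = Inv-Gamma(10.90, 77.5645).
E[σ²|data] = β/(α−1) = 77.5645/9.90 = 7.8348.

7.8348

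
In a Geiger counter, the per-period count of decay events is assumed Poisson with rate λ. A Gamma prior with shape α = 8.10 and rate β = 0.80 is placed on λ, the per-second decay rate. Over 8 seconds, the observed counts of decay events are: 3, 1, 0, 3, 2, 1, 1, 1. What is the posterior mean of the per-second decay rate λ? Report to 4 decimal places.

2.2841

With a Gamma(shape α, rate β) prior, the Poisson likelihood is conjugate: the posterior is Gamma(α + ΣXᵢ, β + n).
Sum of counts S = 12 over n = 8 seconds.
Posterior: Gamma(α+S, β+n) = Gamma(8.10+12, 0.80+8) = Gamma(20.10, 8.80).
Posterior mean = α/β = 20.10/8.80 = 2.2841.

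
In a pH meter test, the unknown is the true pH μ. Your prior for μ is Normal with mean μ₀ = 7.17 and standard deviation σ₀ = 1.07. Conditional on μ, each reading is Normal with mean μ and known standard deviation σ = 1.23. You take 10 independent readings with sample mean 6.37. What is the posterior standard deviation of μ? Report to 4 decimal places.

0.3656

For Normal data with known variance σ², a Normal(μ₀, σ₀²) prior on μ is conjugate. Posterior precision = 1/σ₀² + n/σ²; posterior mean is the precision-weighted average of μ₀ and x̄.
σ₀² = 1.07² = 1.1449, σ² = 1.23² = 1.5129; σ² + n·σ₀² = 1.5129 + 10·1.1449 = 12.9619.
Posterior precision = 1/σ₀² + n/σ² = 1/1.1449 + 10/1.5129 = (σ² + n·σ₀²)/(σ₀²σ²) = 12.9619/(1.1449·1.5129); posterior variance σₙ² = σ₀²σ²/(σ² + n·σ₀²) = 1.1449·1.5129/12.9619 = 0.133632.
Posterior SD = √σₙ² = √(1.1449·1.5129/12.9619) = 0.3656.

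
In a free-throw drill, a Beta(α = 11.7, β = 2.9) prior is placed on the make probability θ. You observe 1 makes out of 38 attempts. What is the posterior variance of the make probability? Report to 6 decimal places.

0.003417

The Beta prior is conjugate to a Binomial/Bernoulli likelihood; the update adds successes to α and failures to β.
Posterior: Beta(α+k, β+n−k) = Beta(11.7+1, 2.9+37) = Beta(12.7, 39.9).
Var = αβ/((α+β)²(α+β+1)) = 12.7·39.9/(52.6²·53.6) = 0.003417.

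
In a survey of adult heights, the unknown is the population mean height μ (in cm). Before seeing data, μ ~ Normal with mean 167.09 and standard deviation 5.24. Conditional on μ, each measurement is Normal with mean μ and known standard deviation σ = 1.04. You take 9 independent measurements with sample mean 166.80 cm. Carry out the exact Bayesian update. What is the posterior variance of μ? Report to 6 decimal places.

For Normal data with known variance σ², a Normal(μ₀, σ₀²) prior on μ is conjugate. Posterior precision = 1/σ₀² + n/σ²; posterior mean is the precision-weighted average of μ₀ and x̄.
σ₀² = 5.24² = 27.4576, σ² = 1.04² = 1.0816; σ² + n·σ₀² = 1.0816 + 9·27.4576 = 248.2.
Posterior precision = 1/σ₀² + n/σ² = 1/27.4576 + 9/1.0816 = (σ² + n·σ₀²)/(σ₀²σ²) = 248.2/(27.4576·1.0816); posterior variance σₙ² = σ₀²σ²/(σ² + n·σ₀²) = 27.4576·1.0816/248.2 = 0.119654.

0.119654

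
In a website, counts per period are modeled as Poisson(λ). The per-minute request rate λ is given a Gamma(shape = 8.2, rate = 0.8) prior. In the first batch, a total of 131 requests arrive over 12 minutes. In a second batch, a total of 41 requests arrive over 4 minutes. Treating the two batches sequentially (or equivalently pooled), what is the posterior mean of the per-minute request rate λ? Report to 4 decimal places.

10.7262

With a Gamma(shape α, rate β) prior, the Poisson likelihood is conjugate: the posterior is Gamma(α + ΣXᵢ, β + n).
After batch 1: Gamma(α+S, β+n) = Gamma(8.2+131, 0.8+12) = Gamma(139.2, 12.8).
After batch 2: Gamma(α+S, β+n) = Gamma(139.2+41, 12.8+4) = Gamma(180.2, 16.8).
Posterior mean = α/β = 180.2/16.8 = 10.7262.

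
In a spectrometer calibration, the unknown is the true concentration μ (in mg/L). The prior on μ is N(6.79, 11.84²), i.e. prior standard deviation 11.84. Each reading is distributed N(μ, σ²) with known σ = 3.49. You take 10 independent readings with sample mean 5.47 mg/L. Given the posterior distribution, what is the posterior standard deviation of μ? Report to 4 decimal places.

1.0989

For Normal data with known variance σ², a Normal(μ₀, σ₀²) prior on μ is conjugate. Posterior precision = 1/σ₀² + n/σ²; posterior mean is the precision-weighted average of μ₀ and x̄.
σ₀² = 11.84² = 140.1856, σ² = 3.49² = 12.1801; σ² + n·σ₀² = 12.1801 + 10·140.1856 = 1414.0361.
Posterior precision = 1/σ₀² + n/σ² = 1/140.1856 + 10/12.1801 = (σ² + n·σ₀²)/(σ₀²σ²) = 1414.0361/(140.1856·12.1801); posterior variance σₙ² = σ₀²σ²/(σ² + n·σ₀²) = 140.1856·12.1801/1414.0361 = 1.207518.
Posterior SD = √σₙ² = √(140.1856·12.1801/1414.0361) = 1.0989.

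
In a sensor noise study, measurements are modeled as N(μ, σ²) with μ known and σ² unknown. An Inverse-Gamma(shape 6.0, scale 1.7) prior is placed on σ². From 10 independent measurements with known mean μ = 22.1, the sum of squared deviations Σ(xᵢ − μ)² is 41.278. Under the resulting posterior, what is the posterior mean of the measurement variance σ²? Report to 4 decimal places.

2.2339

With known mean μ and an Inverse-Gamma(α, β) prior on σ², the Normal likelihood is conjugate: posterior is Inv-Gamma(α + n/2, β + Σ(xᵢ−μ)²/2).
Posterior: Inv-Gamma(6.0 + 10/2, 1.7 + 41.278/2) = Inv-Gamma(11.00, 22.3390).
E[σ²|data] = β/(α−1) = 22.3390/10.00 = 2.2339.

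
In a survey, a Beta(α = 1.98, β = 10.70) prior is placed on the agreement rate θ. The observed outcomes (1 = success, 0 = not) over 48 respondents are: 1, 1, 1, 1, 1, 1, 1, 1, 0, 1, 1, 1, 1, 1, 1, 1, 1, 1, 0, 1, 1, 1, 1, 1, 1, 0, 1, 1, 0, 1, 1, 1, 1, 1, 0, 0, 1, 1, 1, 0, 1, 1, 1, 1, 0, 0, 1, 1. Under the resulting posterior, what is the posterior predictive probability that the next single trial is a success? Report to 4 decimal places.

The Beta prior is conjugate to a Binomial/Bernoulli likelihood; the update adds successes to α and failures to β.
Posterior: Beta(α+k, β+n−k) = Beta(1.98+39, 10.70+9) = Beta(40.98, 19.70).
For a single future Bernoulli trial, P(success | data) = α/(α+β) = 0.6753.

0.6753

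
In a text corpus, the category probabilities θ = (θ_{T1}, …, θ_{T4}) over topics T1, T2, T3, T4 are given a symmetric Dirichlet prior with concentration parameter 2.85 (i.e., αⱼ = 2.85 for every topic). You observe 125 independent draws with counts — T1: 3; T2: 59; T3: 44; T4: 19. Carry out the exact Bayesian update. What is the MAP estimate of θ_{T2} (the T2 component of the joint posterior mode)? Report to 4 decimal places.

0.4596

The Dirichlet prior is conjugate to the Multinomial likelihood: each posterior αⱼ = prior αⱼ + observed count nⱼ.
Posterior concentration: (5.85, 61.85, 46.85, 21.85), total = 136.40.
Joint mode component: (α_{T2}−1)/(Σα−K) = 60.85/132.40 = 0.4596.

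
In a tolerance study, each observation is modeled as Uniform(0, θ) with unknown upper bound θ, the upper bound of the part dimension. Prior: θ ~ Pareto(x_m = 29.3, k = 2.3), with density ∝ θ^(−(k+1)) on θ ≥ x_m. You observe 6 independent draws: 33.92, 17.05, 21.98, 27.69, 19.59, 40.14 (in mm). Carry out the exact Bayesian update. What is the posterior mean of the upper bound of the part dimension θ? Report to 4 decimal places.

A Pareto(scale x_m, shape k) prior on the upper bound θ of Uniform(0, θ) is conjugate: posterior is Pareto(max(x_m, max xᵢ), k + n).
Sample maximum = 40.14; prior scale x_m = 29.3 → posterior scale = max = 40.14.
Posterior shape = 2.3 + 6 = 8.3.
E[θ|data] = k·x_m/(k−1) = 8.3·40.14/7.3 = 45.6386.

45.6386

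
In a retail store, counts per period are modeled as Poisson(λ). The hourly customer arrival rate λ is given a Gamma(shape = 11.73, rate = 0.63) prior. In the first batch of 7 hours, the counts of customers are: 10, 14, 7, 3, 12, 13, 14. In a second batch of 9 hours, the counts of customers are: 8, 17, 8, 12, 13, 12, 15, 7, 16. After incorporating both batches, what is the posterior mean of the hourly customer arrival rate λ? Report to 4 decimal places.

11.5893

With a Gamma(shape α, rate β) prior, the Poisson likelihood is conjugate: the posterior is Gamma(α + ΣXᵢ, β + n).
Batch 1: sum of counts S = 73 over n = 7 hours.
After batch 1: Gamma(α+S, β+n) = Gamma(11.73+73, 0.63+7) = Gamma(84.73, 7.63).
Batch 2: sum of counts S = 108 over n = 9 hours.
After batch 2: Gamma(α+S, β+n) = Gamma(84.73+108, 7.63+9) = Gamma(192.73, 16.63).
Posterior mean = α/β = 192.73/16.63 = 11.5893.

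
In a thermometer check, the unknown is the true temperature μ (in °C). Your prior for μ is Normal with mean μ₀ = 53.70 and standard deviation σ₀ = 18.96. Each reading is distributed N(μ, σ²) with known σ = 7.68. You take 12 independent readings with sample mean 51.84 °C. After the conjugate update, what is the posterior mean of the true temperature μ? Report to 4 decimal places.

51.8651

For Normal data with known variance σ², a Normal(μ₀, σ₀²) prior on μ is conjugate. Posterior precision = 1/σ₀² + n/σ²; posterior mean is the precision-weighted average of μ₀ and x̄.
n·x̄ = 12·51.84 = 622.08.
σ₀² = 18.96² = 359.4816, σ² = 7.68² = 58.9824; σ² + n·σ₀² = 58.9824 + 12·359.4816 = 4372.7616.
Posterior mean = (μ₀/σ₀² + n·x̄/σ²)/(1/σ₀² + n/σ²) = (σ²·μ₀ + σ₀²·n·x̄)/(σ² + n·σ₀²) = (58.9824·53.70 + 359.4816·622.08)/4372.7616 = 226793.668608/4372.7616 = 51.8651.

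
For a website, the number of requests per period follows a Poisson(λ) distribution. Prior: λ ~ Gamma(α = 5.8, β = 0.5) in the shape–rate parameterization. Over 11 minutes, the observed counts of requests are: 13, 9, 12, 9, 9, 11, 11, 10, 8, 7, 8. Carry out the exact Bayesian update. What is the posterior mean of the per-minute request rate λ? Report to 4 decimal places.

9.8087

With a Gamma(shape α, rate β) prior, the Poisson likelihood is conjugate: the posterior is Gamma(α + ΣXᵢ, β + n).
Sum of counts S = 107 over n = 11 minutes.
Posterior: Gamma(α+S, β+n) = Gamma(5.8+107, 0.5+11) = Gamma(112.8, 11.5).
Posterior mean = α/β = 112.8/11.5 = 9.8087.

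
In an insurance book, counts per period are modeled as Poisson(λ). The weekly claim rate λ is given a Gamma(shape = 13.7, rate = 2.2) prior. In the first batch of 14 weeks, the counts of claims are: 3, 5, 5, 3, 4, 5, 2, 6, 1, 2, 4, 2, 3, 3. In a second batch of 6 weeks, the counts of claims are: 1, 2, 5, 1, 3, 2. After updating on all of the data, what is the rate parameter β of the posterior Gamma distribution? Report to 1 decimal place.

22.2

With a Gamma(shape α, rate β) prior, the Poisson likelihood is conjugate: the posterior is Gamma(α + ΣXᵢ, β + n).
Batch 1: sum of counts S = 48 over n = 14 weeks.
After batch 1: Gamma(α+S, β+n) = Gamma(13.7+48, 2.2+14) = Gamma(61.7, 16.2).
Batch 2: sum of counts S = 14 over n = 6 weeks.
After batch 2: Gamma(α+S, β+n) = Gamma(61.7+14, 16.2+6) = Gamma(75.7, 22.2).
Posterior β = 22.2.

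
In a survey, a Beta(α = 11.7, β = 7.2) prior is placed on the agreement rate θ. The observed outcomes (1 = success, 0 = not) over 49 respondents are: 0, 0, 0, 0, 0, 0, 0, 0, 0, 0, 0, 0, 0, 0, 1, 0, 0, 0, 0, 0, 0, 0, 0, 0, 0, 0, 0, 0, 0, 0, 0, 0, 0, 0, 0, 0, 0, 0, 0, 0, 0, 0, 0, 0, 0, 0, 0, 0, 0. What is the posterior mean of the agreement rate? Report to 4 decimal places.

The Beta prior is conjugate to a Binomial/Bernoulli likelihood; the update adds successes to α and failures to β.
Posterior: Beta(α+k, β+n−k) = Beta(11.7+1, 7.2+48) = Beta(12.7, 55.2).
Posterior mean = α/(α+β) = 12.7/67.9 = 0.1870.

0.1870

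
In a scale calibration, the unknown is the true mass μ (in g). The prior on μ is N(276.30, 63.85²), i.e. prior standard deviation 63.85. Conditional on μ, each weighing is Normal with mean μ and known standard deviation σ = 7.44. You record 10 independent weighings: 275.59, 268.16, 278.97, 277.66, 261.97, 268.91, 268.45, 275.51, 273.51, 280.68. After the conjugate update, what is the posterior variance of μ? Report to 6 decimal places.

5.527854

For Normal data with known variance σ², a Normal(μ₀, σ₀²) prior on μ is conjugate. Posterior precision = 1/σ₀² + n/σ²; posterior mean is the precision-weighted average of μ₀ and x̄.
σ₀² = 63.85² = 4076.8225, σ² = 7.44² = 55.3536; σ² + n·σ₀² = 55.3536 + 10·4076.8225 = 40823.5786.
Posterior precision = 1/σ₀² + n/σ² = 1/4076.8225 + 10/55.3536 = (σ² + n·σ₀²)/(σ₀²σ²) = 40823.5786/(4076.8225·55.3536); posterior variance σₙ² = σ₀²σ²/(σ² + n·σ₀²) = 4076.8225·55.3536/40823.5786 = 5.527854.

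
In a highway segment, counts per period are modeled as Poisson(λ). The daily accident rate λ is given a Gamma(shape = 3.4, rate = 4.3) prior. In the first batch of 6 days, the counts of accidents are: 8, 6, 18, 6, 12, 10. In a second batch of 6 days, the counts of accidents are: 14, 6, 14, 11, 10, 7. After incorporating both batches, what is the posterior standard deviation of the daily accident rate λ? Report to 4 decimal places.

0.6870

With a Gamma(shape α, rate β) prior, the Poisson likelihood is conjugate: the posterior is Gamma(α + ΣXᵢ, β + n).
Batch 1: sum of counts S = 60 over n = 6 days.
After batch 1: Gamma(α+S, β+n) = Gamma(3.4+60, 4.3+6) = Gamma(63.4, 10.3).
Batch 2: sum of counts S = 62 over n = 6 days.
After batch 2: Gamma(α+S, β+n) = Gamma(63.4+62, 10.3+6) = Gamma(125.4, 16.3).
SD = √α/β = √125.4/16.3 = 0.6870.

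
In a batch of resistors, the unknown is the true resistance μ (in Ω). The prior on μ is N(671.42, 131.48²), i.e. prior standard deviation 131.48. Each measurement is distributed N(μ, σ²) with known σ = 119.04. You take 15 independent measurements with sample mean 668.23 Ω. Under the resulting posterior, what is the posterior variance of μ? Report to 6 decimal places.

For Normal data with known variance σ², a Normal(μ₀, σ₀²) prior on μ is conjugate. Posterior precision = 1/σ₀² + n/σ²; posterior mean is the precision-weighted average of μ₀ and x̄.
σ₀² = 131.48² = 17286.9904, σ² = 119.04² = 14170.5216; σ² + n·σ₀² = 14170.5216 + 15·17286.9904 = 273475.3776.
Posterior precision = 1/σ₀² + n/σ² = 1/17286.9904 + 15/14170.5216 = (σ² + n·σ₀²)/(σ₀²σ²) = 273475.3776/(17286.9904·14170.5216); posterior variance σₙ² = σ₀²σ²/(σ² + n·σ₀²) = 17286.9904·14170.5216/273475.3776 = 895.750371.

895.750371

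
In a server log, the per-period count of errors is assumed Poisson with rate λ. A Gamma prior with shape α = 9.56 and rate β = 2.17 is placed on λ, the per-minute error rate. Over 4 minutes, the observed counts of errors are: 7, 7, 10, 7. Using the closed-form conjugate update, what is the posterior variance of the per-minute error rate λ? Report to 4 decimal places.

With a Gamma(shape α, rate β) prior, the Poisson likelihood is conjugate: the posterior is Gamma(α + ΣXᵢ, β + n).
Sum of counts S = 31 over n = 4 minutes.
Posterior: Gamma(α+S, β+n) = Gamma(9.56+31, 2.17+4) = Gamma(40.56, 6.17).
Var = α/β² = 40.56/6.17² = 1.0654.

1.0654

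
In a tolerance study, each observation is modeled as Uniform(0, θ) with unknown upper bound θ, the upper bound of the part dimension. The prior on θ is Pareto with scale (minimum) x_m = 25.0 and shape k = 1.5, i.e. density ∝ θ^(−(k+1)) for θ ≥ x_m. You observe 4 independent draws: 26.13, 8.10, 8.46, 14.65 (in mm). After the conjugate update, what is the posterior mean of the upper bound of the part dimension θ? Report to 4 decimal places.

31.9367

A Pareto(scale x_m, shape k) prior on the upper bound θ of Uniform(0, θ) is conjugate: posterior is Pareto(max(x_m, max xᵢ), k + n).
Sample maximum = 26.13; prior scale x_m = 25.0 → posterior scale = max = 26.13.
Posterior shape = 1.5 + 4 = 5.5.
E[θ|data] = k·x_m/(k−1) = 5.5·26.13/4.5 = 31.9367.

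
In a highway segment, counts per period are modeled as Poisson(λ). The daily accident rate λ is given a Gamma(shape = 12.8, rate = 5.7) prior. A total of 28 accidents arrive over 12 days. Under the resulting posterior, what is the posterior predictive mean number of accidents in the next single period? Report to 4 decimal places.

2.3051

With a Gamma(shape α, rate β) prior, the Poisson likelihood is conjugate: the posterior is Gamma(α + ΣXᵢ, β + n).
Posterior: Gamma(α+S, β+n) = Gamma(12.8+28, 5.7+12) = Gamma(40.8, 17.7).
The predictive distribution for one future period is NegBinom with mean α/β = 2.3051.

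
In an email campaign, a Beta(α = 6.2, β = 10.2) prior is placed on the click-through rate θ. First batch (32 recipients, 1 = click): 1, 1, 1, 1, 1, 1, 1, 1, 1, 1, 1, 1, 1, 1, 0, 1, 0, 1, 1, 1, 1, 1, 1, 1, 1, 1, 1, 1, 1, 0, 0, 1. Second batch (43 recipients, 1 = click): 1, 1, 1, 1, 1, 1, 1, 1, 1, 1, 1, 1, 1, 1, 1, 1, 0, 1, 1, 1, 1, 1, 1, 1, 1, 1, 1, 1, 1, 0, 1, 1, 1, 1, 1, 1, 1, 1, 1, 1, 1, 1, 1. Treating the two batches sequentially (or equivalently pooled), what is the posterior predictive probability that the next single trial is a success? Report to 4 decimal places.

The Beta prior is conjugate to a Binomial/Bernoulli likelihood; the update adds successes to α and failures to β.
After batch 1: Beta(6.2+28, 10.2+4) = Beta(34.2, 14.2).
After batch 2: Beta(34.2+41, 14.2+2) = Beta(75.2, 16.2).
For a single future Bernoulli trial, P(success | data) = α/(α+β) = 0.8228.

0.8228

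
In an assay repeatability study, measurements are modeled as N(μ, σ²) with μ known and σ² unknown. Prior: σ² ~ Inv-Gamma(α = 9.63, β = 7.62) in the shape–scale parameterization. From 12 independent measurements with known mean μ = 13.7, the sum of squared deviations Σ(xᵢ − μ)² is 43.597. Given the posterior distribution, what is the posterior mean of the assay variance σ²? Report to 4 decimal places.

With known mean μ and an Inverse-Gamma(α, β) prior on σ², the Normal likelihood is conjugate: posterior is Inv-Gamma(α + n/2, β + Σ(xᵢ−μ)²/2).
Posterior: Inv-Gamma(9.63 + 12/2, 7.62 + 43.597/2) = Inv-Gamma(15.63, 29.4185).
E[σ²|data] = β/(α−1) = 29.4185/14.63 = 2.0108.

2.0108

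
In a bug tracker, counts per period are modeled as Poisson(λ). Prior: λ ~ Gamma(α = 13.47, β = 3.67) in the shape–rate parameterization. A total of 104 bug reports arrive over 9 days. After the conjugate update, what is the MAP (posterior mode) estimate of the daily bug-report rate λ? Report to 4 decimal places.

With a Gamma(shape α, rate β) prior, the Poisson likelihood is conjugate: the posterior is Gamma(α + ΣXᵢ, β + n).
Posterior: Gamma(α+S, β+n) = Gamma(13.47+104, 3.67+9) = Gamma(117.47, 12.67).
Mode of Gamma(α,β) for α≥1 is (α−1)/β = 116.47/12.67 = 9.1926.

9.1926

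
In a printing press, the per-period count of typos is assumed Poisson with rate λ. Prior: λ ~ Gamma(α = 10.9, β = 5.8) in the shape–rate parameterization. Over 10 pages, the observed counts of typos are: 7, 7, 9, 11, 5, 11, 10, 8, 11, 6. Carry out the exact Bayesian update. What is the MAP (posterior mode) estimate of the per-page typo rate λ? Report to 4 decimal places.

With a Gamma(shape α, rate β) prior, the Poisson likelihood is conjugate: the posterior is Gamma(α + ΣXᵢ, β + n).
Sum of counts S = 85 over n = 10 pages.
Posterior: Gamma(α+S, β+n) = Gamma(10.9+85, 5.8+10) = Gamma(95.9, 15.8).
Mode of Gamma(α,β) for α≥1 is (α−1)/β = 94.9/15.8 = 6.0063.

6.0063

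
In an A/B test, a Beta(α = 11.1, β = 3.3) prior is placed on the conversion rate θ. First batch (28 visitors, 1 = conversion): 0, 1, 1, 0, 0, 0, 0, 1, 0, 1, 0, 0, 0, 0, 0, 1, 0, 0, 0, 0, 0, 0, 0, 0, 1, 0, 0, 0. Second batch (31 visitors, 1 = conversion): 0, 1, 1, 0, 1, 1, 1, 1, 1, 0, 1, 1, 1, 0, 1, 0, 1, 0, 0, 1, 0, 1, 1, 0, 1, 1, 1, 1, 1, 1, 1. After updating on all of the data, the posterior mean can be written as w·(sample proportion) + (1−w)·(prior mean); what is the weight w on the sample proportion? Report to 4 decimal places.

0.8038

The Beta prior is conjugate to a Binomial/Bernoulli likelihood; the update adds successes to α and failures to β.
Total number of visitors: n = 28 + 31 = 59.
Posterior mean = (α₀+k)/(α₀+β₀+n) = [n/(α₀+β₀+n)]·(k/n) + [(α₀+β₀)/(α₀+β₀+n)]·α₀/(α₀+β₀), so only n and the prior enter the weight.
The weight on the data is w = n/(α₀+β₀+n) = 59/(11.1+3.3+59) = 59/73.4 = 0.8038.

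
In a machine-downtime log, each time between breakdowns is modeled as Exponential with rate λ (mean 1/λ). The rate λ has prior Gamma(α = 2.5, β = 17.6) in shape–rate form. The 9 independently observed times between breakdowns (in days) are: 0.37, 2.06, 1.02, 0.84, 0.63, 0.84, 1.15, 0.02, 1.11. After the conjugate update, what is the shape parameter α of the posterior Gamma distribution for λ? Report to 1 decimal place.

With a Gamma(shape α, rate β) prior on the exponential rate λ, the posterior after n observations with total T = Σxᵢ is Gamma(α+n, β+T).
Sum of observations T = 8.04 days; n = 9.
Posterior: Gamma(2.5+9, 17.6+8.04) = Gamma(11.5, 25.64).
Posterior α = 11.5.

11.5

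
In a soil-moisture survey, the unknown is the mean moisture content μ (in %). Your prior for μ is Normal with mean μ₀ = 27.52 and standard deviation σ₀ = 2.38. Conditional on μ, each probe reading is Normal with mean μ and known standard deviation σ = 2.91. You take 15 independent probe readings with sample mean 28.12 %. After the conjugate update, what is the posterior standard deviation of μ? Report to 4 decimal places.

For Normal data with known variance σ², a Normal(μ₀, σ₀²) prior on μ is conjugate. Posterior precision = 1/σ₀² + n/σ²; posterior mean is the precision-weighted average of μ₀ and x̄.
σ₀² = 2.38² = 5.6644, σ² = 2.91² = 8.4681; σ² + n·σ₀² = 8.4681 + 15·5.6644 = 93.4341.
Posterior precision = 1/σ₀² + n/σ² = 1/5.6644 + 15/8.4681 = (σ² + n·σ₀²)/(σ₀²σ²) = 93.4341/(5.6644·8.4681); posterior variance σₙ² = σ₀²σ²/(σ² + n·σ₀²) = 5.6644·8.4681/93.4341 = 0.513375.
Posterior SD = √σₙ² = √(5.6644·8.4681/93.4341) = 0.7165.

0.7165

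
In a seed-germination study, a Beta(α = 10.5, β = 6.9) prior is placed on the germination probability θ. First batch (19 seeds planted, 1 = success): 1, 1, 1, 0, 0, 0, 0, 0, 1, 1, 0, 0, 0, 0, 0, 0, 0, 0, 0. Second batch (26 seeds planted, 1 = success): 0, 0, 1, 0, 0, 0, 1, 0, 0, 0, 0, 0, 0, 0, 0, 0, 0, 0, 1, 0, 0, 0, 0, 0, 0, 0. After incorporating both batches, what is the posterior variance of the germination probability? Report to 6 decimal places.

The Beta prior is conjugate to a Binomial/Bernoulli likelihood; the update adds successes to α and failures to β.
After batch 1: Beta(10.5+5, 6.9+14) = Beta(15.5, 20.9).
After batch 2: Beta(15.5+3, 20.9+23) = Beta(18.5, 43.9).
Var = αβ/((α+β)²(α+β+1)) = 18.5·43.9/(62.4²·63.4) = 0.003290.

0.003290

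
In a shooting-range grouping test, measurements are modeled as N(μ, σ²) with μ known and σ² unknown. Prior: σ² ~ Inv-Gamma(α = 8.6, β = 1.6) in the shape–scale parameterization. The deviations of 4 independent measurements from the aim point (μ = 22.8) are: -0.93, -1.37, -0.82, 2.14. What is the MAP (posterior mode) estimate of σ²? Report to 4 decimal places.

0.4825

With known mean μ and an Inverse-Gamma(α, β) prior on σ², the Normal likelihood is conjugate: posterior is Inv-Gamma(α + n/2, β + Σ(xᵢ−μ)²/2).
Σ(xᵢ−μ)² = (-0.93)² + (-1.37)² + (-0.82)² + (2.14)² = 7.9938.
Posterior: Inv-Gamma(8.6 + 4/2, 1.6 + 7.9938/2) = Inv-Gamma(10.60, 5.59690).
Mode = β/(α+1) = 5.59690/11.60 = 0.4825.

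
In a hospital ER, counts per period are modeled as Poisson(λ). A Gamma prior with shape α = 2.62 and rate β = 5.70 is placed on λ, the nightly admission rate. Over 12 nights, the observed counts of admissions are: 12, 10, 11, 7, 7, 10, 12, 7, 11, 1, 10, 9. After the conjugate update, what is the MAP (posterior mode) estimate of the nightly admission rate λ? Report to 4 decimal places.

With a Gamma(shape α, rate β) prior, the Poisson likelihood is conjugate: the posterior is Gamma(α + ΣXᵢ, β + n).
Sum of counts S = 107 over n = 12 nights.
Posterior: Gamma(α+S, β+n) = Gamma(2.62+107, 5.70+12) = Gamma(109.62, 17.70).
Mode of Gamma(α,β) for α≥1 is (α−1)/β = 108.62/17.70 = 6.1367.

6.1367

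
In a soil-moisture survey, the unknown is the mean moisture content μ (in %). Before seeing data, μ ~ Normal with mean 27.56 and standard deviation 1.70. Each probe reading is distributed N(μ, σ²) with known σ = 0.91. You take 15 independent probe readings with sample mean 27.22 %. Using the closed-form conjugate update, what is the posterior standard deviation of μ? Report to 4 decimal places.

For Normal data with known variance σ², a Normal(μ₀, σ₀²) prior on μ is conjugate. Posterior precision = 1/σ₀² + n/σ²; posterior mean is the precision-weighted average of μ₀ and x̄.
σ₀² = 1.70² = 2.89, σ² = 0.91² = 0.8281; σ² + n·σ₀² = 0.8281 + 15·2.89 = 44.1781.
Posterior precision = 1/σ₀² + n/σ² = 1/2.89 + 15/0.8281 = (σ² + n·σ₀²)/(σ₀²σ²) = 44.1781/(2.89·0.8281); posterior variance σₙ² = σ₀²σ²/(σ² + n·σ₀²) = 2.89·0.8281/44.1781 = 0.054172.
Posterior SD = √σₙ² = √(2.89·0.8281/44.1781) = 0.2327.

0.2327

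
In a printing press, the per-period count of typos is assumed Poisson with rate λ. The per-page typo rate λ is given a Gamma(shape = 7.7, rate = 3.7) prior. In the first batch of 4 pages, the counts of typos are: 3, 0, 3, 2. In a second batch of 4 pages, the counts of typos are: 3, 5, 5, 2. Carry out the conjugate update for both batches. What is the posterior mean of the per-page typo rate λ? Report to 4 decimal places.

2.6239

With a Gamma(shape α, rate β) prior, the Poisson likelihood is conjugate: the posterior is Gamma(α + ΣXᵢ, β + n).
Batch 1: sum of counts S = 8 over n = 4 pages.
After batch 1: Gamma(α+S, β+n) = Gamma(7.7+8, 3.7+4) = Gamma(15.7, 7.7).
Batch 2: sum of counts S = 15 over n = 4 pages.
After batch 2: Gamma(α+S, β+n) = Gamma(15.7+15, 7.7+4) = Gamma(30.7, 11.7).
Posterior mean = α/β = 30.7/11.7 = 2.6239.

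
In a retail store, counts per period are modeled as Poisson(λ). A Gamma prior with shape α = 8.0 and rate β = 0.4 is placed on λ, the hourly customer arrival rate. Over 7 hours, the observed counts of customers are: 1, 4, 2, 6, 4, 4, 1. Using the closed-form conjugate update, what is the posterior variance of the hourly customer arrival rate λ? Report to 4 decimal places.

With a Gamma(shape α, rate β) prior, the Poisson likelihood is conjugate: the posterior is Gamma(α + ΣXᵢ, β + n).
Sum of counts S = 22 over n = 7 hours.
Posterior: Gamma(α+S, β+n) = Gamma(8.0+22, 0.4+7) = Gamma(30.0, 7.4).
Var = α/β² = 30.0/7.4² = 0.5478.

0.5478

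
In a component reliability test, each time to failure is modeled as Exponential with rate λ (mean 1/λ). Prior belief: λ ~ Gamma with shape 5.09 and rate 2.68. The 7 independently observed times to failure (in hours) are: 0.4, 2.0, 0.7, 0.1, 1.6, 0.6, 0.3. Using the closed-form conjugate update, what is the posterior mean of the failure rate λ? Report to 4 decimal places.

1.4427

With a Gamma(shape α, rate β) prior on the exponential rate λ, the posterior after n observations with total T = Σxᵢ is Gamma(α+n, β+T).
Sum of observations T = 5.7 hours; n = 7.
Posterior: Gamma(5.09+7, 2.68+5.7) = Gamma(12.09, 8.38).
Posterior mean of λ = α/β = 12.09/8.38 = 1.4427.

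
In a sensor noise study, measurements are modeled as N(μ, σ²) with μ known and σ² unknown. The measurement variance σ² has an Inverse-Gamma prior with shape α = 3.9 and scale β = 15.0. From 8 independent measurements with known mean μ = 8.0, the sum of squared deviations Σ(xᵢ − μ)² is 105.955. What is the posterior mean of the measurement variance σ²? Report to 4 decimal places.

9.8518

With known mean μ and an Inverse-Gamma(α, β) prior on σ², the Normal likelihood is conjugate: posterior is Inv-Gamma(α + n/2, β + Σ(xᵢ−μ)²/2).
Posterior: Inv-Gamma(3.9 + 8/2, 15.0 + 105.955/2) = Inv-Gamma(7.90, 67.9775).
E[σ²|data] = β/(α−1) = 67.9775/6.90 = 9.8518.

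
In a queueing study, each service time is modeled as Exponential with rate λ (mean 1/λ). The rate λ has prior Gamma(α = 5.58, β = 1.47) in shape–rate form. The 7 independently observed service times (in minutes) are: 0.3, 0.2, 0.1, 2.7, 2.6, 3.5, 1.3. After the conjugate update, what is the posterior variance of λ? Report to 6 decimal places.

With a Gamma(shape α, rate β) prior on the exponential rate λ, the posterior after n observations with total T = Σxᵢ is Gamma(α+n, β+T).
Sum of observations T = 10.7 minutes; n = 7.
Posterior: Gamma(5.58+7, 1.47+10.7) = Gamma(12.58, 12.17).
Var = α/β² = 0.084938.

0.084938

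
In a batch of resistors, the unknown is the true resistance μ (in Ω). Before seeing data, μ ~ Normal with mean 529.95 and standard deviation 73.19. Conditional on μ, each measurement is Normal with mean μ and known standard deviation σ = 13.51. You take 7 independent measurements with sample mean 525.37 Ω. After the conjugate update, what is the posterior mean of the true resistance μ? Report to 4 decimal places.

For Normal data with known variance σ², a Normal(μ₀, σ₀²) prior on μ is conjugate. Posterior precision = 1/σ₀² + n/σ²; posterior mean is the precision-weighted average of μ₀ and x̄.
n·x̄ = 7·525.37 = 3677.59.
σ₀² = 73.19² = 5356.7761, σ² = 13.51² = 182.5201; σ² + n·σ₀² = 182.5201 + 7·5356.7761 = 37679.9528.
Posterior mean = (μ₀/σ₀² + n·x̄/σ²)/(1/σ₀² + n/σ²) = (σ²·μ₀ + σ₀²·n·x̄)/(σ² + n·σ₀²) = (182.5201·529.95 + 5356.7761·3677.59)/37679.9528 = 19796752.744594/37679.9528 = 525.3922.

525.3922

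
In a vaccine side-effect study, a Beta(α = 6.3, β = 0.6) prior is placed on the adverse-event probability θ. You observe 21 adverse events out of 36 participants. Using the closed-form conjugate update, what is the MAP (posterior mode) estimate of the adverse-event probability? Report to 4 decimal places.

The Beta prior is conjugate to a Binomial/Bernoulli likelihood; the update adds successes to α and failures to β.
Posterior: Beta(α+k, β+n−k) = Beta(6.3+21, 0.6+15) = Beta(27.3, 15.6).
Mode of Beta(a,b) for a,b>1 is (a−1)/(a+b−2) = 26.3/40.9 = 0.6430.

0.6430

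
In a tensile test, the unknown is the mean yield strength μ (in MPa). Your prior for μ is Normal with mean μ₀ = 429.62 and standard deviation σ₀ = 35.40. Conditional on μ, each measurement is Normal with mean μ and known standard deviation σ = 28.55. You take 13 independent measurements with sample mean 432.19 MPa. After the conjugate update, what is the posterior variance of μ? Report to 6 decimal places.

59.712554

For Normal data with known variance σ², a Normal(μ₀, σ₀²) prior on μ is conjugate. Posterior precision = 1/σ₀² + n/σ²; posterior mean is the precision-weighted average of μ₀ and x̄.
σ₀² = 35.40² = 1253.16, σ² = 28.55² = 815.1025; σ² + n·σ₀² = 815.1025 + 13·1253.16 = 17106.1825.
Posterior precision = 1/σ₀² + n/σ² = 1/1253.16 + 13/815.1025 = (σ² + n·σ₀²)/(σ₀²σ²) = 17106.1825/(1253.16·815.1025); posterior variance σₙ² = σ₀²σ²/(σ² + n·σ₀²) = 1253.16·815.1025/17106.1825 = 59.712554.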